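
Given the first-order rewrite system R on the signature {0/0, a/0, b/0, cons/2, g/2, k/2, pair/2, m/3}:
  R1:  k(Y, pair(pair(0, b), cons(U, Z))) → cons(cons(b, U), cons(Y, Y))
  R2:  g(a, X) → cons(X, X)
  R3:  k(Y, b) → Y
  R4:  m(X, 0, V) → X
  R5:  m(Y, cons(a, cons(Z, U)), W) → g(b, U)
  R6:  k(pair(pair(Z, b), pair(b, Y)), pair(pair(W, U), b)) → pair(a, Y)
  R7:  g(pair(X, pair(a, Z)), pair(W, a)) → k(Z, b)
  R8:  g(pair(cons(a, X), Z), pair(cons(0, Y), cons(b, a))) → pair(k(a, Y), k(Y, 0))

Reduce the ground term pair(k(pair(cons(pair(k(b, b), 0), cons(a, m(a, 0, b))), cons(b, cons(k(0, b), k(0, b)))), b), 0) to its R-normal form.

pair(pair(cons(pair(b, 0), cons(a, a)), cons(b, cons(0, 0))), 0)

1. pair(k(pair(cons(pair(k(b, b), 0), cons(a, m(a, 0, b))), cons(b, cons(k(0, b), k(0, b)))), b), 0)  →  pair(pair(cons(pair(k(b, b), 0), cons(a, m(a, 0, b))), cons(b, cons(k(0, b), k(0, b)))), 0)   [R3 at 1]
2. pair(pair(cons(pair(k(b, b), 0), cons(a, m(a, 0, b))), cons(b, cons(k(0, b), k(0, b)))), 0)  →  pair(pair(cons(pair(b, 0), cons(a, m(a, 0, b))), cons(b, cons(k(0, b), k(0, b)))), 0)   [R3 at 1.1.1.1]
3. pair(pair(cons(pair(b, 0), cons(a, m(a, 0, b))), cons(b, cons(k(0, b), k(0, b)))), 0)  →  pair(pair(cons(pair(b, 0), cons(a, a)), cons(b, cons(k(0, b), k(0, b)))), 0)   [R4 at 1.1.2.2]
4. pair(pair(cons(pair(b, 0), cons(a, a)), cons(b, cons(k(0, b), k(0, b)))), 0)  →  pair(pair(cons(pair(b, 0), cons(a, a)), cons(b, cons(0, k(0, b)))), 0)   [R3 at 1.2.2.1]
5. pair(pair(cons(pair(b, 0), cons(a, a)), cons(b, cons(0, k(0, b)))), 0)  →  pair(pair(cons(pair(b, 0), cons(a, a)), cons(b, cons(0, 0))), 0)   [R3 at 1.2.2.2]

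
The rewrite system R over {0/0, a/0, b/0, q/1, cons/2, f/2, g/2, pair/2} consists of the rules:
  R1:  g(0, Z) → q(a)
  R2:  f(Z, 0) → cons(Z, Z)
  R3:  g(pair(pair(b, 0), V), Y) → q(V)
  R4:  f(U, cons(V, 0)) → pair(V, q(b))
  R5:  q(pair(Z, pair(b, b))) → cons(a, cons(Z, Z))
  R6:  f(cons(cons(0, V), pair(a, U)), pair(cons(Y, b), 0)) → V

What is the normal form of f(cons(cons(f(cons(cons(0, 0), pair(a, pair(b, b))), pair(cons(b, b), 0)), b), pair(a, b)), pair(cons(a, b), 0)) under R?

1. f(cons(cons(f(cons(cons(0, 0), pair(a, pair(b, b))), pair(cons(b, b), 0)), b), pair(a, b)), pair(cons(a, b), 0))  →  f(cons(cons(0, b), pair(a, b)), pair(cons(a, b), 0))   [R6 at 1.1.1]
2. f(cons(cons(0, b), pair(a, b)), pair(cons(a, b), 0))  →  b   [R6 at ε]

b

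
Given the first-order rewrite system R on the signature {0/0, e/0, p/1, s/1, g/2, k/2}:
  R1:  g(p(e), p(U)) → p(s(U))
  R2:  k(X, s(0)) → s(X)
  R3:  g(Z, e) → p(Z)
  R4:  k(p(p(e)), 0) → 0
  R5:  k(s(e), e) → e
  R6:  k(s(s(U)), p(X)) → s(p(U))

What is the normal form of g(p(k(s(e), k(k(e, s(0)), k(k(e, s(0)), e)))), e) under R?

p(p(e))

1. g(p(k(s(e), k(k(e, s(0)), k(k(e, s(0)), e)))), e)  →  p(p(k(s(e), k(k(e, s(0)), k(k(e, s(0)), e)))))   [R3 at ε]
2. p(p(k(s(e), k(k(e, s(0)), k(k(e, s(0)), e)))))  →  p(p(k(s(e), k(s(e), k(k(e, s(0)), e)))))   [R2 at 1.1.2.1]
3. p(p(k(s(e), k(s(e), k(k(e, s(0)), e)))))  →  p(p(k(s(e), k(s(e), k(s(e), e)))))   [R2 at 1.1.2.2.1]
4. p(p(k(s(e), k(s(e), k(s(e), e)))))  →  p(p(k(s(e), k(s(e), e))))   [R5 at 1.1.2.2]
5. p(p(k(s(e), k(s(e), e))))  →  p(p(k(s(e), e)))   [R5 at 1.1.2]
6. p(p(k(s(e), e)))  →  p(p(e))   [R5 at 1.1]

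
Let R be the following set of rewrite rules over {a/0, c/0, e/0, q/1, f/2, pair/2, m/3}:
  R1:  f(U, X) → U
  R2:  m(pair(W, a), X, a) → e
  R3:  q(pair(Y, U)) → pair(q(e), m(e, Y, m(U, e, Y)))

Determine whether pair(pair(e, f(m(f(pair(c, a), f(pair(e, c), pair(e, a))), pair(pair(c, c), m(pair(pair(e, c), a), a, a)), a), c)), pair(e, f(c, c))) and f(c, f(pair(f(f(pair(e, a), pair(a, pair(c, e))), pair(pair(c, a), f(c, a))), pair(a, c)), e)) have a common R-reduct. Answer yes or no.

no — NF(t₁) = pair(pair(e, e), pair(e, c)), NF(t₂) = c

Reduce t₁ = pair(pair(e, f(m(f(pair(c, a), f(pair(e, c), pair(e, a))), pair(pair(c, c), m(pair(pair(e, c), a), a, a)), a), c)), pair(e, f(c, c))):
1. pair(pair(e, f(m(f(pair(c, a), f(pair(e, c), pair(e, a))), pair(pair(c, c), m(pair(pair(e, c), a), a, a)), a), c)), pair(e, f(c, c)))  →  pair(pair(e, m(f(pair(c, a), f(pair(e, c), pair(e, a))), pair(pair(c, c), m(pair(pair(e, c), a), a, a)), a)), pair(e, f(c, c)))   [R1 at 1.2]
2. pair(pair(e, m(f(pair(c, a), f(pair(e, c), pair(e, a))), pair(pair(c, c), m(pair(pair(e, c), a), a, a)), a)), pair(e, f(c, c)))  →  pair(pair(e, m(pair(c, a), pair(pair(c, c), m(pair(pair(e, c), a), a, a)), a)), pair(e, f(c, c)))   [R1 at 1.2.1]
3. pair(pair(e, m(pair(c, a), pair(pair(c, c), m(pair(pair(e, c), a), a, a)), a)), pair(e, f(c, c)))  →  pair(pair(e, e), pair(e, f(c, c)))   [R2 at 1.2]
4. pair(pair(e, e), pair(e, f(c, c)))  →  pair(pair(e, e), pair(e, c))   [R1 at 2.2]

Reduce t₂ = f(c, f(pair(f(f(pair(e, a), pair(a, pair(c, e))), pair(pair(c, a), f(c, a))), pair(a, c)), e)):
1. f(c, f(pair(f(f(pair(e, a), pair(a, pair(c, e))), pair(pair(c, a), f(c, a))), pair(a, c)), e))  →  c   [R1 at ε]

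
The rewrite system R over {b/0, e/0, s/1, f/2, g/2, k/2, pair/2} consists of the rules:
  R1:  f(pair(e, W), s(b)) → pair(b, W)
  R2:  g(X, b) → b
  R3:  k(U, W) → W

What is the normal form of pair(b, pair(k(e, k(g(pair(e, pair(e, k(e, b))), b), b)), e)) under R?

1. pair(b, pair(k(e, k(g(pair(e, pair(e, k(e, b))), b), b)), e))  →  pair(b, pair(k(g(pair(e, pair(e, k(e, b))), b), b), e))   [R3 at 2.1]
2. pair(b, pair(k(g(pair(e, pair(e, k(e, b))), b), b), e))  →  pair(b, pair(b, e))   [R3 at 2.1]

pair(b, pair(b, e))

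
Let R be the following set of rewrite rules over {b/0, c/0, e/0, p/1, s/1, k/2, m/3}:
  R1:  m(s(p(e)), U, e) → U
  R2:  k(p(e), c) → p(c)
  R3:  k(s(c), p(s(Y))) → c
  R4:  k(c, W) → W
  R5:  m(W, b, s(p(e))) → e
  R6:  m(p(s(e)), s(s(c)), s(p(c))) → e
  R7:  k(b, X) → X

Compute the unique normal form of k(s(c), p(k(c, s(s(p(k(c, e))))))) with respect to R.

1. k(s(c), p(k(c, s(s(p(k(c, e)))))))  →  k(s(c), p(s(s(p(k(c, e))))))   [R4 at 2.1]
2. k(s(c), p(s(s(p(k(c, e))))))  →  c   [R3 at ε]

c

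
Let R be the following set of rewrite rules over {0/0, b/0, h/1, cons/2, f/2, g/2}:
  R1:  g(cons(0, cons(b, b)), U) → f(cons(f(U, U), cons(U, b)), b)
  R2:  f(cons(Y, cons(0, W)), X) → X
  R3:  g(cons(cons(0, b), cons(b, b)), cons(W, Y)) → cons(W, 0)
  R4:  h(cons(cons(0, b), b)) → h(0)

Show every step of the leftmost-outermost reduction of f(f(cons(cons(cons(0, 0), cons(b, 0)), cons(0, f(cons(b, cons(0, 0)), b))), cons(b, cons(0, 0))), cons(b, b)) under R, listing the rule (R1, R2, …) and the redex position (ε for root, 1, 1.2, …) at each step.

1. f(f(cons(cons(cons(0, 0), cons(b, 0)), cons(0, f(cons(b, cons(0, 0)), b))), cons(b, cons(0, 0))), cons(b, b))  →  f(cons(b, cons(0, 0)), cons(b, b))   [R2 at 1]
2. f(cons(b, cons(0, 0)), cons(b, b))  →  cons(b, b)   [R2 at ε]

cons(b, b)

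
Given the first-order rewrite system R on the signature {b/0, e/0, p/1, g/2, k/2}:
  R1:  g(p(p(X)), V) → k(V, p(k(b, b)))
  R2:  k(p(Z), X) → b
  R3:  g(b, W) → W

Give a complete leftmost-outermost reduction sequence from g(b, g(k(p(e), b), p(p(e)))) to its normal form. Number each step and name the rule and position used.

p(p(e))

1. g(b, g(k(p(e), b), p(p(e))))  →  g(k(p(e), b), p(p(e)))   [R3 at ε]
2. g(k(p(e), b), p(p(e)))  →  g(b, p(p(e)))   [R2 at 1]
3. g(b, p(p(e)))  →  p(p(e))   [R3 at ε]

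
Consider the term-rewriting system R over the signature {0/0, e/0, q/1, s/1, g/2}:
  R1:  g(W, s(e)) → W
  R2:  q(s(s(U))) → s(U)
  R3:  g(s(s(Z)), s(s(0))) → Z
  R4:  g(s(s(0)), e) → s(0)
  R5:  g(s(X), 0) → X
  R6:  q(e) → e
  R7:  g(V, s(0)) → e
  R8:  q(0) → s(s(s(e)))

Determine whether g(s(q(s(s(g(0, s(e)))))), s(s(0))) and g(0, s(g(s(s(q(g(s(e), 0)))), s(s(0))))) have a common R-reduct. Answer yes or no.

Reduce t₁ = g(s(q(s(s(g(0, s(e)))))), s(s(0))):
1. g(s(q(s(s(g(0, s(e)))))), s(s(0)))  →  g(s(s(g(0, s(e)))), s(s(0)))   [R2 at 1.1]
2. g(s(s(g(0, s(e)))), s(s(0)))  →  g(0, s(e))   [R3 at ε]
3. g(0, s(e))  →  0   [R1 at ε]

Reduce t₂ = g(0, s(g(s(s(q(g(s(e), 0)))), s(s(0))))):
1. g(0, s(g(s(s(q(g(s(e), 0)))), s(s(0)))))  →  g(0, s(q(g(s(e), 0))))   [R3 at 2.1]
2. g(0, s(q(g(s(e), 0))))  →  g(0, s(q(e)))   [R5 at 2.1.1]
3. g(0, s(q(e)))  →  g(0, s(e))   [R6 at 2.1]
4. g(0, s(e))  →  0   [R1 at ε]

yes — NF(t₁) = 0, NF(t₂) = 0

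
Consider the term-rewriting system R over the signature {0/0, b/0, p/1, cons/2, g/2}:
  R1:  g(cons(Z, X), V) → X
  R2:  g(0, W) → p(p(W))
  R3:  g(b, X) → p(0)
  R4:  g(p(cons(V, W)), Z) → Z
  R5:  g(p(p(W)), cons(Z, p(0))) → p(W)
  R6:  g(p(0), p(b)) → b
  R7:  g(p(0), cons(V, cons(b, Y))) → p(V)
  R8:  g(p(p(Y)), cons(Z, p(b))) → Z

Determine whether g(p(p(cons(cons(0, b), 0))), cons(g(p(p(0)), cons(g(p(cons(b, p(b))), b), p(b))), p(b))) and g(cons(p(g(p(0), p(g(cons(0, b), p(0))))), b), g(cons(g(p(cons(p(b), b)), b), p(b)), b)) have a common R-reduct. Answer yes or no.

yes — NF(t₁) = b, NF(t₂) = b

Reduce t₁ = g(p(p(cons(cons(0, b), 0))), cons(g(p(p(0)), cons(g(p(cons(b, p(b))), b), p(b))), p(b))):
1. g(p(p(cons(cons(0, b), 0))), cons(g(p(p(0)), cons(g(p(cons(b, p(b))), b), p(b))), p(b)))  →  g(p(p(0)), cons(g(p(cons(b, p(b))), b), p(b)))   [R8 at ε]
2. g(p(p(0)), cons(g(p(cons(b, p(b))), b), p(b)))  →  g(p(cons(b, p(b))), b)   [R8 at ε]
3. g(p(cons(b, p(b))), b)  →  b   [R4 at ε]

Reduce t₂ = g(cons(p(g(p(0), p(g(cons(0, b), p(0))))), b), g(cons(g(p(cons(p(b), b)), b), p(b)), b)):
1. g(cons(p(g(p(0), p(g(cons(0, b), p(0))))), b), g(cons(g(p(cons(p(b), b)), b), p(b)), b))  →  b   [R1 at ε]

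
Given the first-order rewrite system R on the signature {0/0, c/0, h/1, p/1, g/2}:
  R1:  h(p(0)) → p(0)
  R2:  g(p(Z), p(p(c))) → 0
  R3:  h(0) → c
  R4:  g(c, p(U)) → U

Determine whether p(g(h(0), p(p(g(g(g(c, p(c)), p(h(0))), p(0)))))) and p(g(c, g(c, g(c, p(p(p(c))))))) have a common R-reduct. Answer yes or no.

Reduce t₁ = p(g(h(0), p(p(g(g(g(c, p(c)), p(h(0))), p(0)))))):
1. p(g(h(0), p(p(g(g(g(c, p(c)), p(h(0))), p(0))))))  →  p(g(c, p(p(g(g(g(c, p(c)), p(h(0))), p(0))))))   [R3 at 1.1]
2. p(g(c, p(p(g(g(g(c, p(c)), p(h(0))), p(0))))))  →  p(p(g(g(g(c, p(c)), p(h(0))), p(0))))   [R4 at 1]
3. p(p(g(g(g(c, p(c)), p(h(0))), p(0))))  →  p(p(g(g(c, p(h(0))), p(0))))   [R4 at 1.1.1.1]
4. p(p(g(g(c, p(h(0))), p(0))))  →  p(p(g(h(0), p(0))))   [R4 at 1.1.1]
5. p(p(g(h(0), p(0))))  →  p(p(g(c, p(0))))   [R3 at 1.1.1]
6. p(p(g(c, p(0))))  →  p(p(0))   [R4 at 1.1]

Reduce t₂ = p(g(c, g(c, g(c, p(p(p(c))))))):
1. p(g(c, g(c, g(c, p(p(p(c)))))))  →  p(g(c, g(c, p(p(c)))))   [R4 at 1.2.2]
2. p(g(c, g(c, p(p(c)))))  →  p(g(c, p(c)))   [R4 at 1.2]
3. p(g(c, p(c)))  →  p(c)   [R4 at 1]

no — NF(t₁) = p(p(0)), NF(t₂) = p(c)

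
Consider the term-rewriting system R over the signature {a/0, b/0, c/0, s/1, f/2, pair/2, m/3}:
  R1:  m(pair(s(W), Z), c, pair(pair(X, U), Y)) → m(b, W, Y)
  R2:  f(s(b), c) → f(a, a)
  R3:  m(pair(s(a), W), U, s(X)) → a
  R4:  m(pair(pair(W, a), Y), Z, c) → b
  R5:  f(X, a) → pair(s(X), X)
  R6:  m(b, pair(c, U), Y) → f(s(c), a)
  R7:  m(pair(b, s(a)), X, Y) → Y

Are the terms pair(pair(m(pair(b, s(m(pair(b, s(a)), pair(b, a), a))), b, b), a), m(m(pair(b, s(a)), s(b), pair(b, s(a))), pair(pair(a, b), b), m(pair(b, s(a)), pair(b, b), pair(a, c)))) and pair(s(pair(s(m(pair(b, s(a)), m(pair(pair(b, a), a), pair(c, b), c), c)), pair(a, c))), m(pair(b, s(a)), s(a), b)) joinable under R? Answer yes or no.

Reduce t₁ = pair(pair(m(pair(b, s(m(pair(b, s(a)), pair(b, a), a))), b, b), a), m(m(pair(b, s(a)), s(b), pair(b, s(a))), pair(pair(a, b), b), m(pair(b, s(a)), pair(b, b), pair(a, c)))):
1. pair(pair(m(pair(b, s(m(pair(b, s(a)), pair(b, a), a))), b, b), a), m(m(pair(b, s(a)), s(b), pair(b, s(a))), pair(pair(a, b), b), m(pair(b, s(a)), pair(b, b), pair(a, c))))  →  pair(pair(m(pair(b, s(a)), b, b), a), m(m(pair(b, s(a)), s(b), pair(b, s(a))), pair(pair(a, b), b), m(pair(b, s(a)), pair(b, b), pair(a, c))))   [R7 at 1.1.1.2.1]
2. pair(pair(m(pair(b, s(a)), b, b), a), m(m(pair(b, s(a)), s(b), pair(b, s(a))), pair(pair(a, b), b), m(pair(b, s(a)), pair(b, b), pair(a, c))))  →  pair(pair(b, a), m(m(pair(b, s(a)), s(b), pair(b, s(a))), pair(pair(a, b), b), m(pair(b, s(a)), pair(b, b), pair(a, c))))   [R7 at 1.1]
3. pair(pair(b, a), m(m(pair(b, s(a)), s(b), pair(b, s(a))), pair(pair(a, b), b), m(pair(b, s(a)), pair(b, b), pair(a, c))))  →  pair(pair(b, a), m(pair(b, s(a)), pair(pair(a, b), b), m(pair(b, s(a)), pair(b, b), pair(a, c))))   [R7 at 2.1]
4. pair(pair(b, a), m(pair(b, s(a)), pair(pair(a, b), b), m(pair(b, s(a)), pair(b, b), pair(a, c))))  →  pair(pair(b, a), m(pair(b, s(a)), pair(b, b), pair(a, c)))   [R7 at 2]
5. pair(pair(b, a), m(pair(b, s(a)), pair(b, b), pair(a, c)))  →  pair(pair(b, a), pair(a, c))   [R7 at 2]

Reduce t₂ = pair(s(pair(s(m(pair(b, s(a)), m(pair(pair(b, a), a), pair(c, b), c), c)), pair(a, c))), m(pair(b, s(a)), s(a), b)):
1. pair(s(pair(s(m(pair(b, s(a)), m(pair(pair(b, a), a), pair(c, b), c), c)), pair(a, c))), m(pair(b, s(a)), s(a), b))  →  pair(s(pair(s(c), pair(a, c))), m(pair(b, s(a)), s(a), b))   [R7 at 1.1.1.1]
2. pair(s(pair(s(c), pair(a, c))), m(pair(b, s(a)), s(a), b))  →  pair(s(pair(s(c), pair(a, c))), b)   [R7 at 2]

no — NF(t₁) = pair(pair(b, a), pair(a, c)), NF(t₂) = pair(s(pair(s(c), pair(a, c))), b)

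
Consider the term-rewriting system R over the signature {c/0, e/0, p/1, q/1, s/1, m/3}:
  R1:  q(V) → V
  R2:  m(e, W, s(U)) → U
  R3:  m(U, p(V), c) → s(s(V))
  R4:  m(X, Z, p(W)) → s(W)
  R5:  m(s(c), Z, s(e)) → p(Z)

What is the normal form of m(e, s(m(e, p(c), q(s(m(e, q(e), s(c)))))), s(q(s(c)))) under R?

s(c)

1. m(e, s(m(e, p(c), q(s(m(e, q(e), s(c)))))), s(q(s(c))))  →  q(s(c))   [R2 at ε]
2. q(s(c))  →  s(c)   [R1 at ε]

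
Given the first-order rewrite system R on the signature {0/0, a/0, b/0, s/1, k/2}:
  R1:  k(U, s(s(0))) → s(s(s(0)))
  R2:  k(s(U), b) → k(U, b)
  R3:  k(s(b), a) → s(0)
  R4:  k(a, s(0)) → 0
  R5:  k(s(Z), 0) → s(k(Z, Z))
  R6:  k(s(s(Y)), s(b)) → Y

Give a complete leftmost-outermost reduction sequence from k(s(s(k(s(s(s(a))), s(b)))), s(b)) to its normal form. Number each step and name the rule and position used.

s(a)

1. k(s(s(k(s(s(s(a))), s(b)))), s(b))  →  k(s(s(s(a))), s(b))   [R6 at ε]
2. k(s(s(s(a))), s(b))  →  s(a)   [R6 at ε]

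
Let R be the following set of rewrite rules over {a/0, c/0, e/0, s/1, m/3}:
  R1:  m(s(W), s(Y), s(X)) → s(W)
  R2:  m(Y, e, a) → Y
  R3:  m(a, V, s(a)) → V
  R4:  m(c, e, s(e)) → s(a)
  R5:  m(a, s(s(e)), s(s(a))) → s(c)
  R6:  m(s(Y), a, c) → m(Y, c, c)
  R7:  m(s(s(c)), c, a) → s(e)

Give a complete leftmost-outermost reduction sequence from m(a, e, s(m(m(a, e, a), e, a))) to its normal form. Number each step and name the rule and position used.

e

1. m(a, e, s(m(m(a, e, a), e, a)))  →  m(a, e, s(m(a, e, a)))   [R2 at 3.1]
2. m(a, e, s(m(a, e, a)))  →  m(a, e, s(a))   [R2 at 3.1]
3. m(a, e, s(a))  →  e   [R3 at ε]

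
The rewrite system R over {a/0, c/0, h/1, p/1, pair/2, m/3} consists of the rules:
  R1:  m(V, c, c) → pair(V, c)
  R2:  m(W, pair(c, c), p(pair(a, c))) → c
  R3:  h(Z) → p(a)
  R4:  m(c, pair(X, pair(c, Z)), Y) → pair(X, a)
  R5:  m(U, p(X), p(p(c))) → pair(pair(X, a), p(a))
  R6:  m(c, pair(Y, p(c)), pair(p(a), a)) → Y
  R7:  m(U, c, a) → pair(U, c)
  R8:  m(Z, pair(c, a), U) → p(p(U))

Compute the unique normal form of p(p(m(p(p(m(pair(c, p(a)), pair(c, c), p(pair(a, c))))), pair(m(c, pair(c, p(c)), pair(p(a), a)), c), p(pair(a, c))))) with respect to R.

1. p(p(m(p(p(m(pair(c, p(a)), pair(c, c), p(pair(a, c))))), pair(m(c, pair(c, p(c)), pair(p(a), a)), c), p(pair(a, c)))))  →  p(p(m(p(p(c)), pair(m(c, pair(c, p(c)), pair(p(a), a)), c), p(pair(a, c)))))   [R2 at 1.1.1.1.1]
2. p(p(m(p(p(c)), pair(m(c, pair(c, p(c)), pair(p(a), a)), c), p(pair(a, c)))))  →  p(p(m(p(p(c)), pair(c, c), p(pair(a, c)))))   [R6 at 1.1.2.1]
3. p(p(m(p(p(c)), pair(c, c), p(pair(a, c)))))  →  p(p(c))   [R2 at 1.1]

p(p(c))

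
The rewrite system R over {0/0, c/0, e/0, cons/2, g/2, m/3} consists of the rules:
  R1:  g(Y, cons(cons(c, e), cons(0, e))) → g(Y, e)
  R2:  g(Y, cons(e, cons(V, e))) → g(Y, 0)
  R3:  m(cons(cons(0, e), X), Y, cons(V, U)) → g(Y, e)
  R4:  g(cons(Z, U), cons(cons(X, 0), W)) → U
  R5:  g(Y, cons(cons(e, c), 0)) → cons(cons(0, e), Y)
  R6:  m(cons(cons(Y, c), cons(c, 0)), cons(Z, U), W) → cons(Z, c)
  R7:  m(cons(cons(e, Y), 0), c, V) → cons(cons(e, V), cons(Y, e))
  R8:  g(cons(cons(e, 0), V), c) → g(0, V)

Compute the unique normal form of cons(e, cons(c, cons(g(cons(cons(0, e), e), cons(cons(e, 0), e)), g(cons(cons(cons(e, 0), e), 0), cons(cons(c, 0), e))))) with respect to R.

1. cons(e, cons(c, cons(g(cons(cons(0, e), e), cons(cons(e, 0), e)), g(cons(cons(cons(e, 0), e), 0), cons(cons(c, 0), e)))))  →  cons(e, cons(c, cons(e, g(cons(cons(cons(e, 0), e), 0), cons(cons(c, 0), e)))))   [R4 at 2.2.1]
2. cons(e, cons(c, cons(e, g(cons(cons(cons(e, 0), e), 0), cons(cons(c, 0), e)))))  →  cons(e, cons(c, cons(e, 0)))   [R4 at 2.2.2]

cons(e, cons(c, cons(e, 0)))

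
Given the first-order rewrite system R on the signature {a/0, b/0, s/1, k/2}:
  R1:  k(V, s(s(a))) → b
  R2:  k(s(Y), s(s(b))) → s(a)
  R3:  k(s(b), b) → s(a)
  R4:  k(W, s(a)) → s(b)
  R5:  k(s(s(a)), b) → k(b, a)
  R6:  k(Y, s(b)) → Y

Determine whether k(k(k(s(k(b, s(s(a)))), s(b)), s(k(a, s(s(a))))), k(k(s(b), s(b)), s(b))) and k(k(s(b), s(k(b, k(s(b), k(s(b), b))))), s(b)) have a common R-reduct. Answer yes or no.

Reduce t₁ = k(k(k(s(k(b, s(s(a)))), s(b)), s(k(a, s(s(a))))), k(k(s(b), s(b)), s(b))):
1. k(k(k(s(k(b, s(s(a)))), s(b)), s(k(a, s(s(a))))), k(k(s(b), s(b)), s(b)))  →  k(k(s(k(b, s(s(a)))), s(k(a, s(s(a))))), k(k(s(b), s(b)), s(b)))   [R6 at 1.1]
2. k(k(s(k(b, s(s(a)))), s(k(a, s(s(a))))), k(k(s(b), s(b)), s(b)))  →  k(k(s(b), s(k(a, s(s(a))))), k(k(s(b), s(b)), s(b)))   [R1 at 1.1.1]
3. k(k(s(b), s(k(a, s(s(a))))), k(k(s(b), s(b)), s(b)))  →  k(k(s(b), s(b)), k(k(s(b), s(b)), s(b)))   [R1 at 1.2.1]
4. k(k(s(b), s(b)), k(k(s(b), s(b)), s(b)))  →  k(s(b), k(k(s(b), s(b)), s(b)))   [R6 at 1]
5. k(s(b), k(k(s(b), s(b)), s(b)))  →  k(s(b), k(s(b), s(b)))   [R6 at 2]
6. k(s(b), k(s(b), s(b)))  →  k(s(b), s(b))   [R6 at 2]
7. k(s(b), s(b))  →  s(b)   [R6 at ε]

Reduce t₂ = k(k(s(b), s(k(b, k(s(b), k(s(b), b))))), s(b)):
1. k(k(s(b), s(k(b, k(s(b), k(s(b), b))))), s(b))  →  k(s(b), s(k(b, k(s(b), k(s(b), b)))))   [R6 at ε]
2. k(s(b), s(k(b, k(s(b), k(s(b), b)))))  →  k(s(b), s(k(b, k(s(b), s(a)))))   [R3 at 2.1.2.2]
3. k(s(b), s(k(b, k(s(b), s(a)))))  →  k(s(b), s(k(b, s(b))))   [R4 at 2.1.2]
4. k(s(b), s(k(b, s(b))))  →  k(s(b), s(b))   [R6 at 2.1]
5. k(s(b), s(b))  →  s(b)   [R6 at ε]

yes — NF(t₁) = s(b), NF(t₂) = s(b)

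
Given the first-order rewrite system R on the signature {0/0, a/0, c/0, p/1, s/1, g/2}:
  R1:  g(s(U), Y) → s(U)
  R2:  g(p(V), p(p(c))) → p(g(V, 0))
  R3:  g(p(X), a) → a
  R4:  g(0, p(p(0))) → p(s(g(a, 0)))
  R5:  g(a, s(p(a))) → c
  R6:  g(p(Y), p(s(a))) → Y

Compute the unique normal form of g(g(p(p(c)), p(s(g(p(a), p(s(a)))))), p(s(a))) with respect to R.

1. g(g(p(p(c)), p(s(g(p(a), p(s(a)))))), p(s(a)))  →  g(g(p(p(c)), p(s(a))), p(s(a)))   [R6 at 1.2.1.1]
2. g(g(p(p(c)), p(s(a))), p(s(a)))  →  g(p(c), p(s(a)))   [R6 at 1]
3. g(p(c), p(s(a)))  →  c   [R6 at ε]

c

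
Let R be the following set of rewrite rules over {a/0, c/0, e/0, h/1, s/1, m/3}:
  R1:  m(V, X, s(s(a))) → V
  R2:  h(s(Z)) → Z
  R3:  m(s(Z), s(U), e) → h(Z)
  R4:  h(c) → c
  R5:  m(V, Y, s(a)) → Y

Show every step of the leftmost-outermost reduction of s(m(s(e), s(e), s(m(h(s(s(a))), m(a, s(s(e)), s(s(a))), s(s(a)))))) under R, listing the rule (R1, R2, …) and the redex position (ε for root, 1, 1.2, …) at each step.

1. s(m(s(e), s(e), s(m(h(s(s(a))), m(a, s(s(e)), s(s(a))), s(s(a))))))  →  s(m(s(e), s(e), s(h(s(s(a))))))   [R1 at 1.3.1]
2. s(m(s(e), s(e), s(h(s(s(a))))))  →  s(m(s(e), s(e), s(s(a))))   [R2 at 1.3.1]
3. s(m(s(e), s(e), s(s(a))))  →  s(s(e))   [R1 at 1]

s(s(e))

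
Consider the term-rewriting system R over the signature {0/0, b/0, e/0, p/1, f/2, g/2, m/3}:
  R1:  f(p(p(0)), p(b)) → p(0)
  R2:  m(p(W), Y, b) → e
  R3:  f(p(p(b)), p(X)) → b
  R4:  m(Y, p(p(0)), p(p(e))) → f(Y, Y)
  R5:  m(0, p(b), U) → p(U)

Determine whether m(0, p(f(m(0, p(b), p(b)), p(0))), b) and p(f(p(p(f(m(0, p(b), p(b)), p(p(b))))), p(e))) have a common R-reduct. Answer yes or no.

yes — NF(t₁) = p(b), NF(t₂) = p(b)

Reduce t₁ = m(0, p(f(m(0, p(b), p(b)), p(0))), b):
1. m(0, p(f(m(0, p(b), p(b)), p(0))), b)  →  m(0, p(f(p(p(b)), p(0))), b)   [R5 at 2.1.1]
2. m(0, p(f(p(p(b)), p(0))), b)  →  m(0, p(b), b)   [R3 at 2.1]
3. m(0, p(b), b)  →  p(b)   [R5 at ε]

Reduce t₂ = p(f(p(p(f(m(0, p(b), p(b)), p(p(b))))), p(e))):
1. p(f(p(p(f(m(0, p(b), p(b)), p(p(b))))), p(e)))  →  p(f(p(p(f(p(p(b)), p(p(b))))), p(e)))   [R5 at 1.1.1.1.1]
2. p(f(p(p(f(p(p(b)), p(p(b))))), p(e)))  →  p(f(p(p(b)), p(e)))   [R3 at 1.1.1.1]
3. p(f(p(p(b)), p(e)))  →  p(b)   [R3 at 1]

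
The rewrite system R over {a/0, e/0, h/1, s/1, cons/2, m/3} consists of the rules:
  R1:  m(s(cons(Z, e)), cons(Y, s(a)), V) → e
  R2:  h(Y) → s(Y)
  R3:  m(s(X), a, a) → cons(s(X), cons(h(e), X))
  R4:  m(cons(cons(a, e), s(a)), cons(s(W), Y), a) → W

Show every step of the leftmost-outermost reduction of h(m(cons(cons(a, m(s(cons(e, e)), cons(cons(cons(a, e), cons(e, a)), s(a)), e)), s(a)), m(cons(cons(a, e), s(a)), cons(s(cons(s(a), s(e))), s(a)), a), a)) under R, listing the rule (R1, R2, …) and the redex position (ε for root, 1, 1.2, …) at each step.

1. h(m(cons(cons(a, m(s(cons(e, e)), cons(cons(cons(a, e), cons(e, a)), s(a)), e)), s(a)), m(cons(cons(a, e), s(a)), cons(s(cons(s(a), s(e))), s(a)), a), a))  →  s(m(cons(cons(a, m(s(cons(e, e)), cons(cons(cons(a, e), cons(e, a)), s(a)), e)), s(a)), m(cons(cons(a, e), s(a)), cons(s(cons(s(a), s(e))), s(a)), a), a))   [R2 at ε]
2. s(m(cons(cons(a, m(s(cons(e, e)), cons(cons(cons(a, e), cons(e, a)), s(a)), e)), s(a)), m(cons(cons(a, e), s(a)), cons(s(cons(s(a), s(e))), s(a)), a), a))  →  s(m(cons(cons(a, e), s(a)), m(cons(cons(a, e), s(a)), cons(s(cons(s(a), s(e))), s(a)), a), a))   [R1 at 1.1.1.2]
3. s(m(cons(cons(a, e), s(a)), m(cons(cons(a, e), s(a)), cons(s(cons(s(a), s(e))), s(a)), a), a))  →  s(m(cons(cons(a, e), s(a)), cons(s(a), s(e)), a))   [R4 at 1.2]
4. s(m(cons(cons(a, e), s(a)), cons(s(a), s(e)), a))  →  s(a)   [R4 at 1]

s(a)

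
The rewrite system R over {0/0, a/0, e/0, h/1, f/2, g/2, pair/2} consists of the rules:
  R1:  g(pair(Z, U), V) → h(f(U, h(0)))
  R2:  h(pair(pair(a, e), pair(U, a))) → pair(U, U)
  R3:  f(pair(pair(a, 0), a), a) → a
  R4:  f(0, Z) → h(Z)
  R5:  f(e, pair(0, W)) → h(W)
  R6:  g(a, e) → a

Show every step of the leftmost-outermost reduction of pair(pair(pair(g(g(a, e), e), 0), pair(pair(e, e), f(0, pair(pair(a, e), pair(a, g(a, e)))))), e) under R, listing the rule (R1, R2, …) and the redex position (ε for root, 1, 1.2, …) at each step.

pair(pair(pair(a, 0), pair(pair(e, e), pair(a, a))), e)

1. pair(pair(pair(g(g(a, e), e), 0), pair(pair(e, e), f(0, pair(pair(a, e), pair(a, g(a, e)))))), e)  →  pair(pair(pair(g(a, e), 0), pair(pair(e, e), f(0, pair(pair(a, e), pair(a, g(a, e)))))), e)   [R6 at 1.1.1.1]
2. pair(pair(pair(g(a, e), 0), pair(pair(e, e), f(0, pair(pair(a, e), pair(a, g(a, e)))))), e)  →  pair(pair(pair(a, 0), pair(pair(e, e), f(0, pair(pair(a, e), pair(a, g(a, e)))))), e)   [R6 at 1.1.1]
3. pair(pair(pair(a, 0), pair(pair(e, e), f(0, pair(pair(a, e), pair(a, g(a, e)))))), e)  →  pair(pair(pair(a, 0), pair(pair(e, e), h(pair(pair(a, e), pair(a, g(a, e)))))), e)   [R4 at 1.2.2]
4. pair(pair(pair(a, 0), pair(pair(e, e), h(pair(pair(a, e), pair(a, g(a, e)))))), e)  →  pair(pair(pair(a, 0), pair(pair(e, e), h(pair(pair(a, e), pair(a, a))))), e)   [R6 at 1.2.2.1.2.2]
5. pair(pair(pair(a, 0), pair(pair(e, e), h(pair(pair(a, e), pair(a, a))))), e)  →  pair(pair(pair(a, 0), pair(pair(e, e), pair(a, a))), e)   [R2 at 1.2.2]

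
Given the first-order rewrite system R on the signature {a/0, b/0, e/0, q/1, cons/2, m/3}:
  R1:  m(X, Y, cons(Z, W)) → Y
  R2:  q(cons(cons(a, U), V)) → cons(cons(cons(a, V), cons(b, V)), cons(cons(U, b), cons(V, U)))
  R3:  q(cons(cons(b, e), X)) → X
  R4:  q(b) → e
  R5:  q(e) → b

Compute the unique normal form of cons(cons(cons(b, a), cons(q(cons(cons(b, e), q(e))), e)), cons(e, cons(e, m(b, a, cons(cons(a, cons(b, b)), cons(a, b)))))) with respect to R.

1. cons(cons(cons(b, a), cons(q(cons(cons(b, e), q(e))), e)), cons(e, cons(e, m(b, a, cons(cons(a, cons(b, b)), cons(a, b))))))  →  cons(cons(cons(b, a), cons(q(e), e)), cons(e, cons(e, m(b, a, cons(cons(a, cons(b, b)), cons(a, b))))))   [R3 at 1.2.1]
2. cons(cons(cons(b, a), cons(q(e), e)), cons(e, cons(e, m(b, a, cons(cons(a, cons(b, b)), cons(a, b))))))  →  cons(cons(cons(b, a), cons(b, e)), cons(e, cons(e, m(b, a, cons(cons(a, cons(b, b)), cons(a, b))))))   [R5 at 1.2.1]
3. cons(cons(cons(b, a), cons(b, e)), cons(e, cons(e, m(b, a, cons(cons(a, cons(b, b)), cons(a, b))))))  →  cons(cons(cons(b, a), cons(b, e)), cons(e, cons(e, a)))   [R1 at 2.2.2]

cons(cons(cons(b, a), cons(b, e)), cons(e, cons(e, a)))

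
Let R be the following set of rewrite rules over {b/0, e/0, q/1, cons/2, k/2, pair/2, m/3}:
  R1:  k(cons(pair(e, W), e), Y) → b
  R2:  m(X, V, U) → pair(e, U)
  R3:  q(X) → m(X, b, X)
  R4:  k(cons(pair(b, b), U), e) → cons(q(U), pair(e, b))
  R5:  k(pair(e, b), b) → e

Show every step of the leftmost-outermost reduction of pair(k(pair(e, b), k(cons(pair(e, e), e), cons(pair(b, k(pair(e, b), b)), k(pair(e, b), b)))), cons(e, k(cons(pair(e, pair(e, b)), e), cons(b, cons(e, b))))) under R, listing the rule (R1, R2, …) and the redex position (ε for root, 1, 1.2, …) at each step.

pair(e, cons(e, b))

1. pair(k(pair(e, b), k(cons(pair(e, e), e), cons(pair(b, k(pair(e, b), b)), k(pair(e, b), b)))), cons(e, k(cons(pair(e, pair(e, b)), e), cons(b, cons(e, b)))))  →  pair(k(pair(e, b), b), cons(e, k(cons(pair(e, pair(e, b)), e), cons(b, cons(e, b)))))   [R1 at 1.2]
2. pair(k(pair(e, b), b), cons(e, k(cons(pair(e, pair(e, b)), e), cons(b, cons(e, b)))))  →  pair(e, cons(e, k(cons(pair(e, pair(e, b)), e), cons(b, cons(e, b)))))   [R5 at 1]
3. pair(e, cons(e, k(cons(pair(e, pair(e, b)), e), cons(b, cons(e, b)))))  →  pair(e, cons(e, b))   [R1 at 2.2]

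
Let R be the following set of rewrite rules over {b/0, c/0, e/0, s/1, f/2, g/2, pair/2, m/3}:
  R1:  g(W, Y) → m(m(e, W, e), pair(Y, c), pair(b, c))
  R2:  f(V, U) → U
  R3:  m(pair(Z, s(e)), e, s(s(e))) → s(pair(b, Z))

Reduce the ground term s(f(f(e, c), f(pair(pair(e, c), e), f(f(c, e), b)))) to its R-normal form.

1. s(f(f(e, c), f(pair(pair(e, c), e), f(f(c, e), b))))  →  s(f(pair(pair(e, c), e), f(f(c, e), b)))   [R2 at 1]
2. s(f(pair(pair(e, c), e), f(f(c, e), b)))  →  s(f(f(c, e), b))   [R2 at 1]
3. s(f(f(c, e), b))  →  s(b)   [R2 at 1]

s(b)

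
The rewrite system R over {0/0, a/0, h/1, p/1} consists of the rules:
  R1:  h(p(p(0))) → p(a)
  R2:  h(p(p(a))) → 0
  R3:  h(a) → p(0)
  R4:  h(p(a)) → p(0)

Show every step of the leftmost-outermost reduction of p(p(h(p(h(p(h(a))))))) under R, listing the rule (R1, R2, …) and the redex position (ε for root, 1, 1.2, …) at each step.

p(p(0))

1. p(p(h(p(h(p(h(a)))))))  →  p(p(h(p(h(p(p(0)))))))   [R3 at 1.1.1.1.1.1]
2. p(p(h(p(h(p(p(0)))))))  →  p(p(h(p(p(a)))))   [R1 at 1.1.1.1]
3. p(p(h(p(p(a)))))  →  p(p(0))   [R2 at 1.1]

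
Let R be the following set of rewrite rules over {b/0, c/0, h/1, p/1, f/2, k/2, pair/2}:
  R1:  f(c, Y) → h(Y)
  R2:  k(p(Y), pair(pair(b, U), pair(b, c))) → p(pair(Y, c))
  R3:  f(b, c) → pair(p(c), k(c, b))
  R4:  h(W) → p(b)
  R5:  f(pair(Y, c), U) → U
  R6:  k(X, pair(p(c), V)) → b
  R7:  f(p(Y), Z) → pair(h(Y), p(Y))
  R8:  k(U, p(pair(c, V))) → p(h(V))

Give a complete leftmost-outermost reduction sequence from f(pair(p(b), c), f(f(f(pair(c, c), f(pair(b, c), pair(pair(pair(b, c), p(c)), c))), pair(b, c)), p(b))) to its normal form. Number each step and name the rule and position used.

p(b)

1. f(pair(p(b), c), f(f(f(pair(c, c), f(pair(b, c), pair(pair(pair(b, c), p(c)), c))), pair(b, c)), p(b)))  →  f(f(f(pair(c, c), f(pair(b, c), pair(pair(pair(b, c), p(c)), c))), pair(b, c)), p(b))   [R5 at ε]
2. f(f(f(pair(c, c), f(pair(b, c), pair(pair(pair(b, c), p(c)), c))), pair(b, c)), p(b))  →  f(f(f(pair(b, c), pair(pair(pair(b, c), p(c)), c)), pair(b, c)), p(b))   [R5 at 1.1]
3. f(f(f(pair(b, c), pair(pair(pair(b, c), p(c)), c)), pair(b, c)), p(b))  →  f(f(pair(pair(pair(b, c), p(c)), c), pair(b, c)), p(b))   [R5 at 1.1]
4. f(f(pair(pair(pair(b, c), p(c)), c), pair(b, c)), p(b))  →  f(pair(b, c), p(b))   [R5 at 1]
5. f(pair(b, c), p(b))  →  p(b)   [R5 at ε]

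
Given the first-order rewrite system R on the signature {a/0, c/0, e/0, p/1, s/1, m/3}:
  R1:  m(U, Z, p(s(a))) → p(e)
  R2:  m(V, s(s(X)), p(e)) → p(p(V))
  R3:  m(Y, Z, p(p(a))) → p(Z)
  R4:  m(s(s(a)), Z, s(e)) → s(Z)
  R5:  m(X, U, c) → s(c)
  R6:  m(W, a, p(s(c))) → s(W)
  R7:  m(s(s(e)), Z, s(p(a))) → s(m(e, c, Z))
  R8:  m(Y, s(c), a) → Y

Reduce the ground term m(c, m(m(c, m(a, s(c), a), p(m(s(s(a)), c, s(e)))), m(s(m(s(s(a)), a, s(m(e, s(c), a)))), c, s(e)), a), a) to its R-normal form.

c

1. m(c, m(m(c, m(a, s(c), a), p(m(s(s(a)), c, s(e)))), m(s(m(s(s(a)), a, s(m(e, s(c), a)))), c, s(e)), a), a)  →  m(c, m(m(c, a, p(m(s(s(a)), c, s(e)))), m(s(m(s(s(a)), a, s(m(e, s(c), a)))), c, s(e)), a), a)   [R8 at 2.1.2]
2. m(c, m(m(c, a, p(m(s(s(a)), c, s(e)))), m(s(m(s(s(a)), a, s(m(e, s(c), a)))), c, s(e)), a), a)  →  m(c, m(m(c, a, p(s(c))), m(s(m(s(s(a)), a, s(m(e, s(c), a)))), c, s(e)), a), a)   [R4 at 2.1.3.1]
3. m(c, m(m(c, a, p(s(c))), m(s(m(s(s(a)), a, s(m(e, s(c), a)))), c, s(e)), a), a)  →  m(c, m(s(c), m(s(m(s(s(a)), a, s(m(e, s(c), a)))), c, s(e)), a), a)   [R6 at 2.1]
4. m(c, m(s(c), m(s(m(s(s(a)), a, s(m(e, s(c), a)))), c, s(e)), a), a)  →  m(c, m(s(c), m(s(m(s(s(a)), a, s(e))), c, s(e)), a), a)   [R8 at 2.2.1.1.3.1]
5. m(c, m(s(c), m(s(m(s(s(a)), a, s(e))), c, s(e)), a), a)  →  m(c, m(s(c), m(s(s(a)), c, s(e)), a), a)   [R4 at 2.2.1.1]
6. m(c, m(s(c), m(s(s(a)), c, s(e)), a), a)  →  m(c, m(s(c), s(c), a), a)   [R4 at 2.2]
7. m(c, m(s(c), s(c), a), a)  →  m(c, s(c), a)   [R8 at 2]
8. m(c, s(c), a)  →  c   [R8 at ε]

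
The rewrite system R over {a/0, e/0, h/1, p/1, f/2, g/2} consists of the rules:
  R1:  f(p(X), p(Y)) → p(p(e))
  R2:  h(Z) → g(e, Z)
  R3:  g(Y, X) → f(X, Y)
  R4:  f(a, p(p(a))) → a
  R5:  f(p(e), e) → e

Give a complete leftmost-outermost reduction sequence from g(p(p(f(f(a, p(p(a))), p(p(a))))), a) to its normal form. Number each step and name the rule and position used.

a

1. g(p(p(f(f(a, p(p(a))), p(p(a))))), a)  →  f(a, p(p(f(f(a, p(p(a))), p(p(a))))))   [R3 at ε]
2. f(a, p(p(f(f(a, p(p(a))), p(p(a))))))  →  f(a, p(p(f(a, p(p(a))))))   [R4 at 2.1.1.1]
3. f(a, p(p(f(a, p(p(a))))))  →  f(a, p(p(a)))   [R4 at 2.1.1]
4. f(a, p(p(a)))  →  a   [R4 at ε]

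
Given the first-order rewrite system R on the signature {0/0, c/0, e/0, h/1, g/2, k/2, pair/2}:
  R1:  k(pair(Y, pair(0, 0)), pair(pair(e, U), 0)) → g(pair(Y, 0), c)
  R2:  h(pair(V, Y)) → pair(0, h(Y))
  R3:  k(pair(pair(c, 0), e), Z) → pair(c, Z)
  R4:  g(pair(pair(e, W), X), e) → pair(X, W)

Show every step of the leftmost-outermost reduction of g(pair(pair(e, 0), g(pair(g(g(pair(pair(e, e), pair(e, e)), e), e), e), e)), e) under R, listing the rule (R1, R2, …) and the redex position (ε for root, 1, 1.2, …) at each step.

pair(pair(e, e), 0)

1. g(pair(pair(e, 0), g(pair(g(g(pair(pair(e, e), pair(e, e)), e), e), e), e)), e)  →  pair(g(pair(g(g(pair(pair(e, e), pair(e, e)), e), e), e), e), 0)   [R4 at ε]
2. pair(g(pair(g(g(pair(pair(e, e), pair(e, e)), e), e), e), e), 0)  →  pair(g(pair(g(pair(pair(e, e), e), e), e), e), 0)   [R4 at 1.1.1.1]
3. pair(g(pair(g(pair(pair(e, e), e), e), e), e), 0)  →  pair(g(pair(pair(e, e), e), e), 0)   [R4 at 1.1.1]
4. pair(g(pair(pair(e, e), e), e), 0)  →  pair(pair(e, e), 0)   [R4 at 1]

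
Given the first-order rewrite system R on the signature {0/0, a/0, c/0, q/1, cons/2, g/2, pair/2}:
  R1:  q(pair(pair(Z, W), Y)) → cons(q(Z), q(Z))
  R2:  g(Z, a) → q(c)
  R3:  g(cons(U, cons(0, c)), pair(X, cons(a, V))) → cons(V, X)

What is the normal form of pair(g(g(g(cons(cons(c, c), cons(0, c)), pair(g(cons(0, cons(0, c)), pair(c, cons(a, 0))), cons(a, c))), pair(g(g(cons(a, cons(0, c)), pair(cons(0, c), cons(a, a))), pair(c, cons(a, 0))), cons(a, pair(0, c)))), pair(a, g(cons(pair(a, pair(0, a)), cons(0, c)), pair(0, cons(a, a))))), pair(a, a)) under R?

1. pair(g(g(g(cons(cons(c, c), cons(0, c)), pair(g(cons(0, cons(0, c)), pair(c, cons(a, 0))), cons(a, c))), pair(g(g(cons(a, cons(0, c)), pair(cons(0, c), cons(a, a))), pair(c, cons(a, 0))), cons(a, pair(0, c)))), pair(a, g(cons(pair(a, pair(0, a)), cons(0, c)), pair(0, cons(a, a))))), pair(a, a))  →  pair(g(g(cons(c, g(cons(0, cons(0, c)), pair(c, cons(a, 0)))), pair(g(g(cons(a, cons(0, c)), pair(cons(0, c), cons(a, a))), pair(c, cons(a, 0))), cons(a, pair(0, c)))), pair(a, g(cons(pair(a, pair(0, a)), cons(0, c)), pair(0, cons(a, a))))), pair(a, a))   [R3 at 1.1.1]
2. pair(g(g(cons(c, g(cons(0, cons(0, c)), pair(c, cons(a, 0)))), pair(g(g(cons(a, cons(0, c)), pair(cons(0, c), cons(a, a))), pair(c, cons(a, 0))), cons(a, pair(0, c)))), pair(a, g(cons(pair(a, pair(0, a)), cons(0, c)), pair(0, cons(a, a))))), pair(a, a))  →  pair(g(g(cons(c, cons(0, c)), pair(g(g(cons(a, cons(0, c)), pair(cons(0, c), cons(a, a))), pair(c, cons(a, 0))), cons(a, pair(0, c)))), pair(a, g(cons(pair(a, pair(0, a)), cons(0, c)), pair(0, cons(a, a))))), pair(a, a))   [R3 at 1.1.1.2]
3. pair(g(g(cons(c, cons(0, c)), pair(g(g(cons(a, cons(0, c)), pair(cons(0, c), cons(a, a))), pair(c, cons(a, 0))), cons(a, pair(0, c)))), pair(a, g(cons(pair(a, pair(0, a)), cons(0, c)), pair(0, cons(a, a))))), pair(a, a))  →  pair(g(cons(pair(0, c), g(g(cons(a, cons(0, c)), pair(cons(0, c), cons(a, a))), pair(c, cons(a, 0)))), pair(a, g(cons(pair(a, pair(0, a)), cons(0, c)), pair(0, cons(a, a))))), pair(a, a))   [R3 at 1.1]
4. pair(g(cons(pair(0, c), g(g(cons(a, cons(0, c)), pair(cons(0, c), cons(a, a))), pair(c, cons(a, 0)))), pair(a, g(cons(pair(a, pair(0, a)), cons(0, c)), pair(0, cons(a, a))))), pair(a, a))  →  pair(g(cons(pair(0, c), g(cons(a, cons(0, c)), pair(c, cons(a, 0)))), pair(a, g(cons(pair(a, pair(0, a)), cons(0, c)), pair(0, cons(a, a))))), pair(a, a))   [R3 at 1.1.2.1]
5. pair(g(cons(pair(0, c), g(cons(a, cons(0, c)), pair(c, cons(a, 0)))), pair(a, g(cons(pair(a, pair(0, a)), cons(0, c)), pair(0, cons(a, a))))), pair(a, a))  →  pair(g(cons(pair(0, c), cons(0, c)), pair(a, g(cons(pair(a, pair(0, a)), cons(0, c)), pair(0, cons(a, a))))), pair(a, a))   [R3 at 1.1.2]
6. pair(g(cons(pair(0, c), cons(0, c)), pair(a, g(cons(pair(a, pair(0, a)), cons(0, c)), pair(0, cons(a, a))))), pair(a, a))  →  pair(g(cons(pair(0, c), cons(0, c)), pair(a, cons(a, 0))), pair(a, a))   [R3 at 1.2.2]
7. pair(g(cons(pair(0, c), cons(0, c)), pair(a, cons(a, 0))), pair(a, a))  →  pair(cons(0, a), pair(a, a))   [R3 at 1]

pair(cons(0, a), pair(a, a))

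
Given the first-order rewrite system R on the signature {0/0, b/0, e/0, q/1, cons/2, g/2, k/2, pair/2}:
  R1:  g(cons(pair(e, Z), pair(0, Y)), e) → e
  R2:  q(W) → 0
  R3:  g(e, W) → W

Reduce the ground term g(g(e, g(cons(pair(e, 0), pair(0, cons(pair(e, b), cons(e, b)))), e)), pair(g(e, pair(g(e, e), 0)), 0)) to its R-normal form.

pair(pair(e, 0), 0)

1. g(g(e, g(cons(pair(e, 0), pair(0, cons(pair(e, b), cons(e, b)))), e)), pair(g(e, pair(g(e, e), 0)), 0))  →  g(g(cons(pair(e, 0), pair(0, cons(pair(e, b), cons(e, b)))), e), pair(g(e, pair(g(e, e), 0)), 0))   [R3 at 1]
2. g(g(cons(pair(e, 0), pair(0, cons(pair(e, b), cons(e, b)))), e), pair(g(e, pair(g(e, e), 0)), 0))  →  g(e, pair(g(e, pair(g(e, e), 0)), 0))   [R1 at 1]
3. g(e, pair(g(e, pair(g(e, e), 0)), 0))  →  pair(g(e, pair(g(e, e), 0)), 0)   [R3 at ε]
4. pair(g(e, pair(g(e, e), 0)), 0)  →  pair(pair(g(e, e), 0), 0)   [R3 at 1]
5. pair(pair(g(e, e), 0), 0)  →  pair(pair(e, 0), 0)   [R3 at 1.1]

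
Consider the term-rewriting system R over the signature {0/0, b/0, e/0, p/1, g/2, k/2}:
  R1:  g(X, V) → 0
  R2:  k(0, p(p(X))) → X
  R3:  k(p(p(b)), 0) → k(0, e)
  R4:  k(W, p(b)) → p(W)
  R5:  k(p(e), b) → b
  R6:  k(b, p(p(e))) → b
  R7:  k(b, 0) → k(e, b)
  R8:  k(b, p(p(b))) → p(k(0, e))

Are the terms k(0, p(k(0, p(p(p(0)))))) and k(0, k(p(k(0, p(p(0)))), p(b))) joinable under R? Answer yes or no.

yes — NF(t₁) = 0, NF(t₂) = 0

Reduce t₁ = k(0, p(k(0, p(p(p(0)))))):
1. k(0, p(k(0, p(p(p(0))))))  →  k(0, p(p(0)))   [R2 at 2.1]
2. k(0, p(p(0)))  →  0   [R2 at ε]

Reduce t₂ = k(0, k(p(k(0, p(p(0)))), p(b))):
1. k(0, k(p(k(0, p(p(0)))), p(b)))  →  k(0, p(p(k(0, p(p(0))))))   [R4 at 2]
2. k(0, p(p(k(0, p(p(0))))))  →  k(0, p(p(0)))   [R2 at ε]
3. k(0, p(p(0)))  →  0   [R2 at ε]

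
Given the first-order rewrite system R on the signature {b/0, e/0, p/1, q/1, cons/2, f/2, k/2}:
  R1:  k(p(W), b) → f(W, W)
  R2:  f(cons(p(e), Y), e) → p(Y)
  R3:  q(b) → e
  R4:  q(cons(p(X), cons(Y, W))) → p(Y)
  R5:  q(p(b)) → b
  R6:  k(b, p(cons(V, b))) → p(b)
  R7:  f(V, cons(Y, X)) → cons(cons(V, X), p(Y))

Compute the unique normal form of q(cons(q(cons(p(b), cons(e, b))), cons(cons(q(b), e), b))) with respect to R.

p(cons(e, e))

1. q(cons(q(cons(p(b), cons(e, b))), cons(cons(q(b), e), b)))  →  q(cons(p(e), cons(cons(q(b), e), b)))   [R4 at 1.1]
2. q(cons(p(e), cons(cons(q(b), e), b)))  →  p(cons(q(b), e))   [R4 at ε]
3. p(cons(q(b), e))  →  p(cons(e, e))   [R3 at 1.1]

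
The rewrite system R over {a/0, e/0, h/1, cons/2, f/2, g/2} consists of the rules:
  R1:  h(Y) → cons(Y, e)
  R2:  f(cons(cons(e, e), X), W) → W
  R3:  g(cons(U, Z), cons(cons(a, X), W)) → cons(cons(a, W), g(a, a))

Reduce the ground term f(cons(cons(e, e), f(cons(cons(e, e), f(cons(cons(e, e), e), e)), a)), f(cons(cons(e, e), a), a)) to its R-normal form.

1. f(cons(cons(e, e), f(cons(cons(e, e), f(cons(cons(e, e), e), e)), a)), f(cons(cons(e, e), a), a))  →  f(cons(cons(e, e), a), a)   [R2 at ε]
2. f(cons(cons(e, e), a), a)  →  a   [R2 at ε]

a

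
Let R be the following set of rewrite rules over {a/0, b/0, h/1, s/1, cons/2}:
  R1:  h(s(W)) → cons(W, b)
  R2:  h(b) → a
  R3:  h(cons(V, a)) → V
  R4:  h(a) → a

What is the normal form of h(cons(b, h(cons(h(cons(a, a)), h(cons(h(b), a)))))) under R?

b

1. h(cons(b, h(cons(h(cons(a, a)), h(cons(h(b), a))))))  →  h(cons(b, h(cons(a, h(cons(h(b), a))))))   [R3 at 1.2.1.1]
2. h(cons(b, h(cons(a, h(cons(h(b), a))))))  →  h(cons(b, h(cons(a, h(b)))))   [R3 at 1.2.1.2]
3. h(cons(b, h(cons(a, h(b)))))  →  h(cons(b, h(cons(a, a))))   [R2 at 1.2.1.2]
4. h(cons(b, h(cons(a, a))))  →  h(cons(b, a))   [R3 at 1.2]
5. h(cons(b, a))  →  b   [R3 at ε]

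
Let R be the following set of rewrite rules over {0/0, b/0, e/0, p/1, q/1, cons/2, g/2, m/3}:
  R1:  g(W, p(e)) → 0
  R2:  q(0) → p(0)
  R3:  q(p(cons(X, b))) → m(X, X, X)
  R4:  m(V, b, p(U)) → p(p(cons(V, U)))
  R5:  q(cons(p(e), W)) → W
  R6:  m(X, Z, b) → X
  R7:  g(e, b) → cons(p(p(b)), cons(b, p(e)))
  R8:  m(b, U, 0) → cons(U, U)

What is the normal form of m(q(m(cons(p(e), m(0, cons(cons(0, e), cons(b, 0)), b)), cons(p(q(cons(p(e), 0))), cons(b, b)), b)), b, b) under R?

1. m(q(m(cons(p(e), m(0, cons(cons(0, e), cons(b, 0)), b)), cons(p(q(cons(p(e), 0))), cons(b, b)), b)), b, b)  →  q(m(cons(p(e), m(0, cons(cons(0, e), cons(b, 0)), b)), cons(p(q(cons(p(e), 0))), cons(b, b)), b))   [R6 at ε]
2. q(m(cons(p(e), m(0, cons(cons(0, e), cons(b, 0)), b)), cons(p(q(cons(p(e), 0))), cons(b, b)), b))  →  q(cons(p(e), m(0, cons(cons(0, e), cons(b, 0)), b)))   [R6 at 1]
3. q(cons(p(e), m(0, cons(cons(0, e), cons(b, 0)), b)))  →  m(0, cons(cons(0, e), cons(b, 0)), b)   [R5 at ε]
4. m(0, cons(cons(0, e), cons(b, 0)), b)  →  0   [R6 at ε]

0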